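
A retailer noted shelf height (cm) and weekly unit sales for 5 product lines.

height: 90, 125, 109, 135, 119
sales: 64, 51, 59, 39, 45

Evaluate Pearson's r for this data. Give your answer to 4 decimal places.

n = 5, Σx = 578, Σy = 258, Σx² = 67992, Σy² = 13724, Σxy = 29186
nΣxy − ΣxΣy = 145930 − 149124 = -3194
nΣx² − (Σx)² = 339960 − 334084 = 5876; nΣy² − (Σy)² = 68620 − 66564 = 2056
r = -3194 / √(5876 × 2056) = -3194 / 3475.7814 ≈ -0.9189

-0.9189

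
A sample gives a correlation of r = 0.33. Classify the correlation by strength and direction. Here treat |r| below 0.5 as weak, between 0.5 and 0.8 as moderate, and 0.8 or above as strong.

r = 0.33 > 0 so the relationship is positive.
|r| = 0.33, which falls in the weak range.

weak positive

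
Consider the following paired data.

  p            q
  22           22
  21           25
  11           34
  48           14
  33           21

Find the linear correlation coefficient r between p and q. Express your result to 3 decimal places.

n = 5, Σp = 135, Σq = 116, Σp² = 4439, Σq² = 2902, Σpq = 2748
nΣpq − ΣpΣq = 13740 − 15660 = -1920
nΣp² − (Σp)² = 22195 − 18225 = 3970; nΣq² − (Σq)² = 14510 − 13456 = 1054
r = -1920 / √(3970 × 1054) = -1920 / 2045.5757 ≈ -0.939

-0.939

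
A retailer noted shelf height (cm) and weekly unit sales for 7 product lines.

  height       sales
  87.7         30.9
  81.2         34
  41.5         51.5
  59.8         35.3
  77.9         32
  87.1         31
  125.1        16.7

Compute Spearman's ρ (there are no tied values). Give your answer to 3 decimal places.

Rank height: 6, 4, 1, 2, 3, 5, 7
Rank sales: 2, 5, 7, 6, 4, 3, 1
d = rank(height) − rank(sales): 4, -1, -6, -4, -1, 2, 6; Σd² = 110
ρ = 1 − 6Σd² / [n(n²−1)] = 1 − 6×110 / (7×48) = 1 − 660/336 ≈ -0.964

-0.964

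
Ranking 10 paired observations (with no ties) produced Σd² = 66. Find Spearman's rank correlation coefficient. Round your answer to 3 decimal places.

0.600

ρ = 1 − 6Σd² / [n(n²−1)] = 1 − 6×66 / (10×99)
  = 1 − 396/990 = 1 − 0.4000 ≈ 0.600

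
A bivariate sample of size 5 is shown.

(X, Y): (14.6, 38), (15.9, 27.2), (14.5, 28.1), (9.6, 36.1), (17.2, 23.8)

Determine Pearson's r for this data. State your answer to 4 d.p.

n = 5, ΣX = 71.8, ΣY = 153.2, ΣX² = 1064.22, ΣY² = 4843.1, ΣXY = 2150.65
nΣXY − ΣXΣY = 10753.25 − 10999.76 = -246.51
nΣX² − (ΣX)² = 5321.1 − 5155.24 = 165.86; nΣY² − (ΣY)² = 24215.5 − 23470.24 = 745.26
r = -246.51 / √(165.86 × 745.26) = -246.51 / 351.5805 ≈ -0.7011

-0.7011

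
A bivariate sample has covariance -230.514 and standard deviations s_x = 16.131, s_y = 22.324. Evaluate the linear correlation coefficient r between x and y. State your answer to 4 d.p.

r = Cov(x,y) / (s_x · s_y) = -230.514 / (16.131 × 22.324)
  = -230.514 / 360.1084 ≈ -0.6401

-0.6401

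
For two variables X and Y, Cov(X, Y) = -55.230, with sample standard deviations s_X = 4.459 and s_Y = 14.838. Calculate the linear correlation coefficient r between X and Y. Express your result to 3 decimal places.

r = Cov(X,Y) / (s_X · s_Y) = -55.230 / (4.459 × 14.838)
  = -55.230 / 66.1626 ≈ -0.835

-0.835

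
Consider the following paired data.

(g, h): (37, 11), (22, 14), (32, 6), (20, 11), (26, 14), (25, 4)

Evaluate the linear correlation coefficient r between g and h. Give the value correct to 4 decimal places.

-0.2189

n = 6, Σg = 162, Σh = 60, Σg² = 4578, Σh² = 686, Σgh = 1591
nΣgh − ΣgΣh = 9546 − 9720 = -174
nΣg² − (Σg)² = 27468 − 26244 = 1224; nΣh² − (Σh)² = 4116 − 3600 = 516
r = -174 / √(1224 × 516) = -174 / 794.7226 ≈ -0.2189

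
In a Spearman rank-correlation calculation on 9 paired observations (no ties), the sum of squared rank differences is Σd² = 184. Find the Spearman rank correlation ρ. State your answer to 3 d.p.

-0.533

ρ = 1 − 6Σd² / [n(n²−1)] = 1 − 6×184 / (9×80)
  = 1 − 1104/720 = 1 − 1.5333 ≈ -0.533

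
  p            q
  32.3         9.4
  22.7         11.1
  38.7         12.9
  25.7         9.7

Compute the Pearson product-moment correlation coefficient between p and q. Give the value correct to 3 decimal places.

n = 4, Σp = 119.4, Σq = 43.1, Σp² = 3716.76, Σq² = 472.07, Σpq = 1304.11
nΣpq − ΣpΣq = 5216.44 − 5146.14 = 70.3
nΣp² − (Σp)² = 14867.04 − 14256.36 = 610.68; nΣq² − (Σq)² = 1888.28 − 1857.61 = 30.67
r = 70.3 / √(610.68 × 30.67) = 70.3 / 136.8560 ≈ 0.514

0.514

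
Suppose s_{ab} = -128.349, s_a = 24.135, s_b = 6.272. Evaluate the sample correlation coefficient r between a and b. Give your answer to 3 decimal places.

r = Cov(a,b) / (s_a · s_b) = -128.349 / (24.135 × 6.272)
  = -128.349 / 151.3747 ≈ -0.848

-0.848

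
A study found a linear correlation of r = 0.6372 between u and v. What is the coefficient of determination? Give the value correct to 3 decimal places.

r² = (0.6372)² = 0.406

0.406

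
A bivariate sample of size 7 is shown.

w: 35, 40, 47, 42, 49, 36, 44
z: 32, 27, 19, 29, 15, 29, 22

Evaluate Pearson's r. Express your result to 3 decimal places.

n = 7, Σw = 293, Σz = 173, Σw² = 12431, Σz² = 4505, Σwz = 7058
nΣwz − ΣwΣz = 49406 − 50689 = -1283
nΣw² − (Σw)² = 87017 − 85849 = 1168; nΣz² − (Σz)² = 31535 − 29929 = 1606
r = -1283 / √(1168 × 1606) = -1283 / 1369.6014 ≈ -0.937

-0.937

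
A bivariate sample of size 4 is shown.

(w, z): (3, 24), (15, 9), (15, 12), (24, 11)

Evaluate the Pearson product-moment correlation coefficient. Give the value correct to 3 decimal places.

n = 4, Σw = 57, Σz = 56, Σw² = 1035, Σz² = 922, Σwz = 651
nΣwz − ΣwΣz = 2604 − 3192 = -588
nΣw² − (Σw)² = 4140 − 3249 = 891; nΣz² − (Σz)² = 3688 − 3136 = 552
r = -588 / √(891 × 552) = -588 / 701.3074 ≈ -0.838

-0.838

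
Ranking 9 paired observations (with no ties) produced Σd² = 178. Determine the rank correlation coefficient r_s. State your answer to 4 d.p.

ρ = 1 − 6Σd² / [n(n²−1)] = 1 − 6×178 / (9×80)
  = 1 − 1068/720 = 1 − 1.48333 ≈ -0.4833

-0.4833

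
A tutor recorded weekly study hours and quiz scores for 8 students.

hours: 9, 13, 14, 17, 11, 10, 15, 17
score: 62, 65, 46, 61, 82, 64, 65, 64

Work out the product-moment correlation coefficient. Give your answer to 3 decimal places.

n = 8, Σx = 106, Σy = 509, Σx² = 1470, Σy² = 33047, Σxy = 6689
nΣxy − ΣxΣy = 53512 − 53954 = -442
nΣx² − (Σx)² = 11760 − 11236 = 524; nΣy² − (Σy)² = 264376 − 259081 = 5295
r = -442 / √(524 × 5295) = -442 / 1665.7071 ≈ -0.265

-0.265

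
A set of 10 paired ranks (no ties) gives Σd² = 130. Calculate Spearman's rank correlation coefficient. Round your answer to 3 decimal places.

0.212

ρ = 1 − 6Σd² / [n(n²−1)] = 1 − 6×130 / (10×99)
  = 1 − 780/990 = 1 − 0.7879 ≈ 0.212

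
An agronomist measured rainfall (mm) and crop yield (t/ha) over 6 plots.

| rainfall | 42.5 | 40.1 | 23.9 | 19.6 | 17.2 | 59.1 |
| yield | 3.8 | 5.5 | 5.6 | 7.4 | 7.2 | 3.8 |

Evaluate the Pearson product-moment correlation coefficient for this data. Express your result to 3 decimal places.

n = 6, Σx = 202.4, Σy = 33.3, Σx² = 8158.28, Σy² = 197.09, Σxy = 1009.35
nΣxy − ΣxΣy = 6056.1 − 6739.92 = -683.82
nΣx² − (Σx)² = 48949.68 − 40965.76 = 7983.92; nΣy² − (Σy)² = 1182.54 − 1108.89 = 73.65
r = -683.82 / √(7983.92 × 73.65) = -683.82 / 766.8218 ≈ -0.892

-0.892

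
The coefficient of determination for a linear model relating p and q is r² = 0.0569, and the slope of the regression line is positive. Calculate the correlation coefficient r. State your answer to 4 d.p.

0.2385

|r| = √0.0569 = 0.2385
The association is positive, so r = 0.2385.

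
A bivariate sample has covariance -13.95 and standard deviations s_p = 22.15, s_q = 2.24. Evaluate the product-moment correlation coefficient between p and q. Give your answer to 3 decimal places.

r = Cov(p,q) / (s_p · s_q) = -13.95 / (22.15 × 2.24)
  = -13.95 / 49.6160 ≈ -0.281

-0.281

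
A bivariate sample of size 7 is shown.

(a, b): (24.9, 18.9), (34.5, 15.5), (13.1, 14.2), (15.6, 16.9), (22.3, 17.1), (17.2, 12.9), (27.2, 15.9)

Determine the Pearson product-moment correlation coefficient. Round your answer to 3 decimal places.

n = 7, Σa = 154.8, Σb = 111.4, Σa² = 3758.2, Σb² = 1796.34, Σab = 2490.71
nΣab − ΣaΣb = 17434.97 − 17244.72 = 190.25
nΣa² − (Σa)² = 26307.4 − 23963.04 = 2344.36; nΣb² − (Σb)² = 12574.38 − 12409.96 = 164.42
r = 190.25 / √(2344.36 × 164.42) = 190.25 / 620.8540 ≈ 0.306

0.306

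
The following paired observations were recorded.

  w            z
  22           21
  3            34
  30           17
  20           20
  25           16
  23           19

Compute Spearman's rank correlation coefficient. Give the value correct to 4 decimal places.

-0.8857

Rank w: 3, 1, 6, 2, 5, 4
Rank z: 5, 6, 2, 4, 1, 3
d = rank(w) − rank(z): -2, -5, 4, -2, 4, 1; Σd² = 66
ρ = 1 − 6Σd² / [n(n²−1)] = 1 − 6×66 / (6×35) = 1 − 396/210 ≈ -0.8857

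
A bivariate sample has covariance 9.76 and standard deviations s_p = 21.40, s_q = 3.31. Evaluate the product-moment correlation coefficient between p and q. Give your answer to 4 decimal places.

r = Cov(p,q) / (s_p · s_q) = 9.76 / (21.40 × 3.31)
  = 9.76 / 70.8340 ≈ 0.1378

0.1378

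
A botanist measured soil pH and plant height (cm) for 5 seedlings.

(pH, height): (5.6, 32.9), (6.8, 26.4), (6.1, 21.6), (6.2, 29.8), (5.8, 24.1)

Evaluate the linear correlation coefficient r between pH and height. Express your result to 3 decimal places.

n = 5, Σx = 30.5, Σy = 134.8, Σx² = 186.89, Σy² = 3714.78, Σxy = 820.06
nΣxy − ΣxΣy = 4100.3 − 4111.4 = -11.1
nΣx² − (Σx)² = 934.45 − 930.25 = 4.2; nΣy² − (Σy)² = 18573.9 − 18171.04 = 402.86
r = -11.1 / √(4.2 × 402.86) = -11.1 / 41.1341 ≈ -0.270

-0.270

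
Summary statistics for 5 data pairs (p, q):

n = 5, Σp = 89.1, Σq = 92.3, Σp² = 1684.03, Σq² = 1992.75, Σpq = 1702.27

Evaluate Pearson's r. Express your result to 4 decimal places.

r = (nΣpq − ΣpΣq) / √[(nΣp² − (Σp)²)(nΣq² − (Σq)²)]
Numerator: 5×1702.27 − 89.1×92.3 = 287.42
Denominator: √[(8420.15 − 7938.81)(9963.75 − 8519.29)] = √[481.34 × 1444.46] = 833.8323
r = 287.42 / 833.8323 ≈ 0.3447

0.3447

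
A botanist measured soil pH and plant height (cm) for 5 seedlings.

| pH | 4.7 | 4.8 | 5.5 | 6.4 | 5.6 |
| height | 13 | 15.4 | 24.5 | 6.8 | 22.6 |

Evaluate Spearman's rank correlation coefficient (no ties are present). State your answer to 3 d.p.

Rank pH: 1, 2, 3, 5, 4
Rank height: 2, 3, 5, 1, 4
d = rank(pH) − rank(height): -1, -1, -2, 4, 0; Σd² = 22
ρ = 1 − 6Σd² / [n(n²−1)] = 1 − 6×22 / (5×24) = 1 − 132/120 ≈ -0.100

-0.100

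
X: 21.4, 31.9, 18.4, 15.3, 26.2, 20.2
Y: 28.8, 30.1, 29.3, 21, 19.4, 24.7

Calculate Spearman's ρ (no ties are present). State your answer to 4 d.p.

0.2571

Rank X: 4, 6, 2, 1, 5, 3
Rank Y: 4, 6, 5, 2, 1, 3
d = rank(X) − rank(Y): 0, 0, -3, -1, 4, 0; Σd² = 26
ρ = 1 − 6Σd² / [n(n²−1)] = 1 − 6×26 / (6×35) = 1 − 156/210 ≈ 0.2571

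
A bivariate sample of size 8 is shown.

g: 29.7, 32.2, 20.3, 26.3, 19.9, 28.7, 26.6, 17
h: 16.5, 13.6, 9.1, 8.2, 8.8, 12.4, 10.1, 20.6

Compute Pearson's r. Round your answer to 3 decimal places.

-0.079

n = 8, Σg = 200.7, Σh = 99.3, Σg² = 5238.97, Σh² = 1364.83, Σgh = 2478.22
nΣgh − ΣgΣh = 19825.76 − 19929.51 = -103.75
nΣg² − (Σg)² = 41911.76 − 40280.49 = 1631.27; nΣh² − (Σh)² = 10918.64 − 9860.49 = 1058.15
r = -103.75 / √(1631.27 × 1058.15) = -103.75 / 1313.8220 ≈ -0.079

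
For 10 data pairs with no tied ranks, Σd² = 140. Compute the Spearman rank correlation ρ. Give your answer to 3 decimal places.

ρ = 1 − 6Σd² / [n(n²−1)] = 1 − 6×140 / (10×99)
  = 1 − 840/990 = 1 − 0.8485 ≈ 0.152

0.152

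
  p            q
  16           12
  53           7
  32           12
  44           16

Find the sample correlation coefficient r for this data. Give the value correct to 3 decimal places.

n = 4, Σp = 145, Σq = 47, Σp² = 6025, Σq² = 593, Σpq = 1651
nΣpq − ΣpΣq = 6604 − 6815 = -211
nΣp² − (Σp)² = 24100 − 21025 = 3075; nΣq² − (Σq)² = 2372 − 2209 = 163
r = -211 / √(3075 × 163) = -211 / 707.9725 ≈ -0.298

-0.298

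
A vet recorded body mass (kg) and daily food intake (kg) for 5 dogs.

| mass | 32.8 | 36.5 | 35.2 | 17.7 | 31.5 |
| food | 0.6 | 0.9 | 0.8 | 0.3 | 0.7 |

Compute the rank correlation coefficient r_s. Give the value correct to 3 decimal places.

0.900

Rank mass: 3, 5, 4, 1, 2
Rank food: 2, 5, 4, 1, 3
d = rank(mass) − rank(food): 1, 0, 0, 0, -1; Σd² = 2
ρ = 1 − 6Σd² / [n(n²−1)] = 1 − 6×2 / (5×24) = 1 − 12/120 ≈ 0.900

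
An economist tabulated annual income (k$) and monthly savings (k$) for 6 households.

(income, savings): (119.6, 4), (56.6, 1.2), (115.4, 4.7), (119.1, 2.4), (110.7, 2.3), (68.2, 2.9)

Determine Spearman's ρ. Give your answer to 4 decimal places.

0.6000

Rank income: 6, 1, 4, 5, 3, 2
Rank savings: 5, 1, 6, 3, 2, 4
d = rank(income) − rank(savings): 1, 0, -2, 2, 1, -2; Σd² = 14
ρ = 1 − 6Σd² / [n(n²−1)] = 1 − 6×14 / (6×35) = 1 − 84/210 ≈ 0.6000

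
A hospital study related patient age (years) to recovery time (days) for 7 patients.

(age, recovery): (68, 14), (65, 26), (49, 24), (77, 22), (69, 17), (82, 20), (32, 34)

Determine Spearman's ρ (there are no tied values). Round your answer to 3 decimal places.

Rank age: 4, 3, 2, 6, 5, 7, 1
Rank recovery: 1, 6, 5, 4, 2, 3, 7
d = rank(age) − rank(recovery): 3, -3, -3, 2, 3, 4, -6; Σd² = 92
ρ = 1 − 6Σd² / [n(n²−1)] = 1 − 6×92 / (7×48) = 1 − 552/336 ≈ -0.643

-0.643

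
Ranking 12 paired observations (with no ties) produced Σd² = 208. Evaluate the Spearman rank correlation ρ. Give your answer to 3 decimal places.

ρ = 1 − 6Σd² / [n(n²−1)] = 1 − 6×208 / (12×143)
  = 1 − 1248/1716 = 1 − 0.7273 ≈ 0.273

0.273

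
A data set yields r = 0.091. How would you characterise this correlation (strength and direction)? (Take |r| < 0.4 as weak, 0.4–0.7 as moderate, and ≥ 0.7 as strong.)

r = 0.091 > 0 so the relationship is positive.
|r| = 0.091, which falls in the weak range.

weak positive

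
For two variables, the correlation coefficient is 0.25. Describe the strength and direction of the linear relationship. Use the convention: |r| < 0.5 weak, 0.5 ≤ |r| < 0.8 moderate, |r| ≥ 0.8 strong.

weak positive

r = 0.25 > 0 so the relationship is positive.
|r| = 0.25, which falls in the weak range.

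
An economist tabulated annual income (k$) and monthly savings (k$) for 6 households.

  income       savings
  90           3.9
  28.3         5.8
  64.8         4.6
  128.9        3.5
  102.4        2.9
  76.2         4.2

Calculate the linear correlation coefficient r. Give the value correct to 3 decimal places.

n = 6, Σx = 490.6, Σy = 24.9, Σx² = 46007.34, Σy² = 108.31, Σxy = 1881.37
nΣxy − ΣxΣy = 11288.22 − 12215.94 = -927.72
nΣx² − (Σx)² = 276044.04 − 240688.36 = 35355.68; nΣy² − (Σy)² = 649.86 − 620.01 = 29.85
r = -927.72 / √(35355.68 × 29.85) = -927.72 / 1027.3106 ≈ -0.903

-0.903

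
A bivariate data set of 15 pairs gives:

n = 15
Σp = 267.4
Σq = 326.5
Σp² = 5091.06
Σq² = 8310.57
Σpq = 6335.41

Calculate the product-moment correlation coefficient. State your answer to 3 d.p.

r = (nΣpq − ΣpΣq) / √[(nΣp² − (Σp)²)(nΣq² − (Σq)²)]
Numerator: 15×6335.41 − 267.4×326.5 = 7725.05
Denominator: √[(76365.9 − 71502.76)(124658.55 − 106602.25)] = √[4863.14 × 18056.3] = 9370.7158
r = 7725.05 / 9370.7158 ≈ 0.824

0.824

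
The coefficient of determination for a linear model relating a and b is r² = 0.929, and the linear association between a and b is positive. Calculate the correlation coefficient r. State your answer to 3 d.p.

|r| = √0.929 = 0.964
The association is positive, so r = 0.964.

0.964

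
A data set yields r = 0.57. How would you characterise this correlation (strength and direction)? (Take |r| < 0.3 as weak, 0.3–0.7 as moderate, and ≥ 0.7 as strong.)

r = 0.57 > 0 so the relationship is positive.
|r| = 0.57, which falls in the moderate range.

moderate positive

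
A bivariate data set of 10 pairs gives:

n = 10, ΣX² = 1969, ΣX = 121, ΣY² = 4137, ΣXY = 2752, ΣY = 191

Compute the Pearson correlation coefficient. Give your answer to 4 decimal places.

0.8874

r = (nΣXY − ΣXΣY) / √[(nΣX² − (ΣX)²)(nΣY² − (ΣY)²)]
Numerator: 10×2752 − 121×191 = 4409
Denominator: √[(19690 − 14641)(41370 − 36481)] = √[5049 × 4889] = 4968.3560
r = 4409 / 4968.3560 ≈ 0.8874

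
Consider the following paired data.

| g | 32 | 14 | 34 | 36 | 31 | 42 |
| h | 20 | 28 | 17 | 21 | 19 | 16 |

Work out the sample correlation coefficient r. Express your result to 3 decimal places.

-0.919

n = 6, Σg = 189, Σh = 121, Σg² = 6397, Σh² = 2531, Σgh = 3627
nΣgh − ΣgΣh = 21762 − 22869 = -1107
nΣg² − (Σg)² = 38382 − 35721 = 2661; nΣh² − (Σh)² = 15186 − 14641 = 545
r = -1107 / √(2661 × 545) = -1107 / 1204.2612 ≈ -0.919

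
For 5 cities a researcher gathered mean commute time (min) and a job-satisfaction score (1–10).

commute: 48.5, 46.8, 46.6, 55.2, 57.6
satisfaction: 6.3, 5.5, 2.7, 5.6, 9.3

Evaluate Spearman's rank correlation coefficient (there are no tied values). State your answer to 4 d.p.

0.9000

Rank commute: 3, 2, 1, 4, 5
Rank satisfaction: 4, 2, 1, 3, 5
d = rank(commute) − rank(satisfaction): -1, 0, 0, 1, 0; Σd² = 2
ρ = 1 − 6Σd² / [n(n²−1)] = 1 − 6×2 / (5×24) = 1 − 12/120 ≈ 0.9000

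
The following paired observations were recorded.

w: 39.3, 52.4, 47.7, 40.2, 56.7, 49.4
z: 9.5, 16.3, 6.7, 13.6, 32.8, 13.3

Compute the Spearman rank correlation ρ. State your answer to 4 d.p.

0.7143

Rank w: 1, 5, 3, 2, 6, 4
Rank z: 2, 5, 1, 4, 6, 3
d = rank(w) − rank(z): -1, 0, 2, -2, 0, 1; Σd² = 10
ρ = 1 − 6Σd² / [n(n²−1)] = 1 − 6×10 / (6×35) = 1 − 60/210 ≈ 0.7143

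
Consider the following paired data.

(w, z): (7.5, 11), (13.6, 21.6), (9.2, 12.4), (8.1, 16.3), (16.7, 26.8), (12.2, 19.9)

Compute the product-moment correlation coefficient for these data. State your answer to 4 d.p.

n = 6, Σw = 67.3, Σz = 108, Σw² = 819.19, Σz² = 2121.26, Σwz = 1312.71
nΣwz − ΣwΣz = 7876.26 − 7268.4 = 607.86
nΣw² − (Σw)² = 4915.14 − 4529.29 = 385.85; nΣz² − (Σz)² = 12727.56 − 11664 = 1063.56
r = 607.86 / √(385.85 × 1063.56) = 607.86 / 640.6049 ≈ 0.9489

0.9489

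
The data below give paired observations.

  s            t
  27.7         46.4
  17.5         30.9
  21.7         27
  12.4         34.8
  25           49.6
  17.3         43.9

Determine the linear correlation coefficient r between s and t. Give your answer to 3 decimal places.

0.501

n = 6, Σs = 121.6, Σt = 232.6, Σs² = 2622.48, Σt² = 9435.18, Σst = 4842.92
nΣst − ΣsΣt = 29057.52 − 28284.16 = 773.36
nΣs² − (Σs)² = 15734.88 − 14786.56 = 948.32; nΣt² − (Σt)² = 56611.08 − 54102.76 = 2508.32
r = 773.36 / √(948.32 × 2508.32) = 773.36 / 1542.3002 ≈ 0.501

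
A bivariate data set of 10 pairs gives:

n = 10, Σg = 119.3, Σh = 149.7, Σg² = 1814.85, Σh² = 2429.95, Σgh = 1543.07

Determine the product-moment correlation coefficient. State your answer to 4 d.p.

-0.8928

r = (nΣgh − ΣgΣh) / √[(nΣg² − (Σg)²)(nΣh² − (Σh)²)]
Numerator: 10×1543.07 − 119.3×149.7 = -2428.51
Denominator: √[(18148.5 − 14232.49)(24299.5 − 22410.09)] = √[3916.01 × 1889.41] = 2720.1008
r = -2428.51 / 2720.1008 ≈ -0.8928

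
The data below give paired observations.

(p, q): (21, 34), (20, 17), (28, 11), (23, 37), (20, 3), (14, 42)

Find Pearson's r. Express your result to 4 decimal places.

n = 6, Σp = 126, Σq = 144, Σp² = 2750, Σq² = 4708, Σpq = 2861
nΣpq − ΣpΣq = 17166 − 18144 = -978
nΣp² − (Σp)² = 16500 − 15876 = 624; nΣq² − (Σq)² = 28248 − 20736 = 7512
r = -978 / √(624 × 7512) = -978 / 2165.0607 ≈ -0.4517

-0.4517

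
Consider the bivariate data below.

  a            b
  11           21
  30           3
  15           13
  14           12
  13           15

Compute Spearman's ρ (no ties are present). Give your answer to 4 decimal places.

-0.9000

Rank a: 1, 5, 4, 3, 2
Rank b: 5, 1, 3, 2, 4
d = rank(a) − rank(b): -4, 4, 1, 1, -2; Σd² = 38
ρ = 1 − 6Σd² / [n(n²−1)] = 1 − 6×38 / (5×24) = 1 − 228/120 ≈ -0.9000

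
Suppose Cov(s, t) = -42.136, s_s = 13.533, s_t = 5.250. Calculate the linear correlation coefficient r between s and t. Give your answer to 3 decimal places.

r = Cov(s,t) / (s_s · s_t) = -42.136 / (13.533 × 5.250)
  = -42.136 / 71.0482 ≈ -0.593

-0.593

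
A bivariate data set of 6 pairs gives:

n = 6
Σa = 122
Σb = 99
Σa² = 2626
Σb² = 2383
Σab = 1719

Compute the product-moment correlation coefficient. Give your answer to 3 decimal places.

r = (nΣab − ΣaΣb) / √[(nΣa² − (Σa)²)(nΣb² − (Σb)²)]
Numerator: 6×1719 − 122×99 = -1764
Denominator: √[(15756 − 14884)(14298 − 9801)] = √[872 × 4497] = 1980.2485
r = -1764 / 1980.2485 ≈ -0.891

-0.891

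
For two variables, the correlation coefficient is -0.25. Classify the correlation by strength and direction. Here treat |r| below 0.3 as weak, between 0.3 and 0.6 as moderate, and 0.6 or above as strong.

weak negative

r = -0.25 < 0 so the relationship is negative.
|r| = 0.25, which falls in the weak range.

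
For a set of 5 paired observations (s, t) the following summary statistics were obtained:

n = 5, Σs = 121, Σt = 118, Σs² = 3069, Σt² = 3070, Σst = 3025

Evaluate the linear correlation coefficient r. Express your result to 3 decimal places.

0.845

r = (nΣst − ΣsΣt) / √[(nΣs² − (Σs)²)(nΣt² − (Σt)²)]
Numerator: 5×3025 − 121×118 = 847
Denominator: √[(15345 − 14641)(15350 − 13924)] = √[704 × 1426] = 1001.9501
r = 847 / 1001.9501 ≈ 0.845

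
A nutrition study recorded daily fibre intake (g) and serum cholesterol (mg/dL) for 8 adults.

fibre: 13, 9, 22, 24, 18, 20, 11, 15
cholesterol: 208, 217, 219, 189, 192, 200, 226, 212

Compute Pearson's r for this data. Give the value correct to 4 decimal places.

-0.6167

n = 8, Σx = 132, Σy = 1663, Σx² = 2380, Σy² = 346919, Σxy = 27133
nΣxy − ΣxΣy = 217064 − 219516 = -2452
nΣx² − (Σx)² = 19040 − 17424 = 1616; nΣy² − (Σy)² = 2775352 − 2765569 = 9783
r = -2452 / √(1616 × 9783) = -2452 / 3976.0946 ≈ -0.6167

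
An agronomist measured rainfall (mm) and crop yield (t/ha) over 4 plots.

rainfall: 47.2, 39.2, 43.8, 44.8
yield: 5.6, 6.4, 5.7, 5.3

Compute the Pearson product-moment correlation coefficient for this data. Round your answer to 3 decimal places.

-0.844

n = 4, Σx = 175, Σy = 23, Σx² = 7689.96, Σy² = 132.9, Σxy = 1002.3
nΣxy − ΣxΣy = 4009.2 − 4025 = -15.8
nΣx² − (Σx)² = 30759.84 − 30625 = 134.84; nΣy² − (Σy)² = 531.6 − 529 = 2.6
r = -15.8 / √(134.84 × 2.6) = -15.8 / 18.7239 ≈ -0.844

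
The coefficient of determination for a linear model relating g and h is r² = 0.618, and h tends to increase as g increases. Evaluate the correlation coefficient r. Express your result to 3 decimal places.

0.786

|r| = √0.618 = 0.786
The association is positive, so r = 0.786.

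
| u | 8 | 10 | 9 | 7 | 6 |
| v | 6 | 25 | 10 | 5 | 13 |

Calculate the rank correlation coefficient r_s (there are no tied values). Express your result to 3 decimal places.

Rank u: 3, 5, 4, 2, 1
Rank v: 2, 5, 3, 1, 4
d = rank(u) − rank(v): 1, 0, 1, 1, -3; Σd² = 12
ρ = 1 − 6Σd² / [n(n²−1)] = 1 − 6×12 / (5×24) = 1 − 72/120 ≈ 0.400

0.400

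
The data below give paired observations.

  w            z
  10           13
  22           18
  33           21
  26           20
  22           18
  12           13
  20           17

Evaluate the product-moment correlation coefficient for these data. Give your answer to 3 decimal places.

0.980

n = 7, Σw = 145, Σz = 120, Σw² = 3377, Σz² = 2116, Σwz = 2631
nΣwz − ΣwΣz = 18417 − 17400 = 1017
nΣw² − (Σw)² = 23639 − 21025 = 2614; nΣz² − (Σz)² = 14812 − 14400 = 412
r = 1017 / √(2614 × 412) = 1017 / 1037.7707 ≈ 0.980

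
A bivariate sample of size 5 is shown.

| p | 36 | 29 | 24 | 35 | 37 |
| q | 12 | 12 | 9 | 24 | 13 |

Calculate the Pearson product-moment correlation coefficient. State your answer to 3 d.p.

0.491

n = 5, Σp = 161, Σq = 70, Σp² = 5307, Σq² = 1114, Σpq = 2317
nΣpq − ΣpΣq = 11585 − 11270 = 315
nΣp² − (Σp)² = 26535 − 25921 = 614; nΣq² − (Σq)² = 5570 − 4900 = 670
r = 315 / √(614 × 670) = 315 / 641.3891 ≈ 0.491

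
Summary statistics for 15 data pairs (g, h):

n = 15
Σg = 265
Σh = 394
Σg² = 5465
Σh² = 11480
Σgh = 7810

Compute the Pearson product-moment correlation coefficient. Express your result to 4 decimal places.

0.9024

r = (nΣgh − ΣgΣh) / √[(nΣg² − (Σg)²)(nΣh² − (Σh)²)]
Numerator: 15×7810 − 265×394 = 12740
Denominator: √[(81975 − 70225)(172200 − 155236)] = √[11750 × 16964] = 14118.3214
r = 12740 / 14118.3214 ≈ 0.9024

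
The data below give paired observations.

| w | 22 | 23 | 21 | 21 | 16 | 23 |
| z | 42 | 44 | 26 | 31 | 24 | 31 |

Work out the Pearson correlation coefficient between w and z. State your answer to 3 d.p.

0.670

n = 6, Σw = 126, Σz = 198, Σw² = 2680, Σz² = 6874, Σwz = 4230
nΣwz − ΣwΣz = 25380 − 24948 = 432
nΣw² − (Σw)² = 16080 − 15876 = 204; nΣz² − (Σz)² = 41244 − 39204 = 2040
r = 432 / √(204 × 2040) = 432 / 645.1046 ≈ 0.670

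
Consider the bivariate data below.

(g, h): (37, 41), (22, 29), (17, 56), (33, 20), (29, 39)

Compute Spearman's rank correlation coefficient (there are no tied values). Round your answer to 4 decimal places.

Rank g: 5, 2, 1, 4, 3
Rank h: 4, 2, 5, 1, 3
d = rank(g) − rank(h): 1, 0, -4, 3, 0; Σd² = 26
ρ = 1 − 6Σd² / [n(n²−1)] = 1 − 6×26 / (5×24) = 1 − 156/120 ≈ -0.3000

-0.3000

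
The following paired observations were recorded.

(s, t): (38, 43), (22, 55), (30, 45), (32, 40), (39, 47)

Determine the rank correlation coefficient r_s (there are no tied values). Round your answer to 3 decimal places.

Rank s: 4, 1, 2, 3, 5
Rank t: 2, 5, 3, 1, 4
d = rank(s) − rank(t): 2, -4, -1, 2, 1; Σd² = 26
ρ = 1 − 6Σd² / [n(n²−1)] = 1 − 6×26 / (5×24) = 1 − 156/120 ≈ -0.300

-0.300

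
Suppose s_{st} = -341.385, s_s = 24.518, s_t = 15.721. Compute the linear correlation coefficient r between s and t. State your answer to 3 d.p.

-0.886

r = Cov(s,t) / (s_s · s_t) = -341.385 / (24.518 × 15.721)
  = -341.385 / 385.4475 ≈ -0.886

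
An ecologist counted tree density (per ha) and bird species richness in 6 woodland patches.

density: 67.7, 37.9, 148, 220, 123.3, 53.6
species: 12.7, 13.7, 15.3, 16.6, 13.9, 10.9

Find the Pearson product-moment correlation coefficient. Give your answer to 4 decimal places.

n = 6, Σx = 650.5, Σy = 83.1, Σx² = 94399.55, Σy² = 1170.65, Σxy = 9593.53
nΣxy − ΣxΣy = 57561.18 − 54056.55 = 3504.63
nΣx² − (Σx)² = 566397.3 − 423150.25 = 143247.05; nΣy² − (Σy)² = 7023.9 − 6905.61 = 118.29
r = 3504.63 / √(143247.05 × 118.29) = 3504.63 / 4116.3933 ≈ 0.8514

0.8514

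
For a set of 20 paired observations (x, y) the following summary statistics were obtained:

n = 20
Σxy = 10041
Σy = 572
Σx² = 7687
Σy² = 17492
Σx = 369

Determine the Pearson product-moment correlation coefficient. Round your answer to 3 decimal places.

r = (nΣxy − ΣxΣy) / √[(nΣx² − (Σx)²)(nΣy² − (Σy)²)]
Numerator: 20×10041 − 369×572 = -10248
Denominator: √[(153740 − 136161)(349840 − 327184)] = √[17579 × 22656] = 19956.6987
r = -10248 / 19956.6987 ≈ -0.514

-0.514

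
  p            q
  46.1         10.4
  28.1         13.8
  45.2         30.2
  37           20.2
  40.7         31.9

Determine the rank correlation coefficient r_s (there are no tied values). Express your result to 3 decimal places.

Rank p: 5, 1, 4, 2, 3
Rank q: 1, 2, 4, 3, 5
d = rank(p) − rank(q): 4, -1, 0, -1, -2; Σd² = 22
ρ = 1 − 6Σd² / [n(n²−1)] = 1 − 6×22 / (5×24) = 1 − 132/120 ≈ -0.100

-0.100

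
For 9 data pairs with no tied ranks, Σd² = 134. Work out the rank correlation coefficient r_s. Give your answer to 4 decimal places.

ρ = 1 − 6Σd² / [n(n²−1)] = 1 − 6×134 / (9×80)
  = 1 − 804/720 = 1 − 1.11667 ≈ -0.1167

-0.1167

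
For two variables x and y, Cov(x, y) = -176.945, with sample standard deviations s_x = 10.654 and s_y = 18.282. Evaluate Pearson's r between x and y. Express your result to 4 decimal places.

r = Cov(x,y) / (s_x · s_y) = -176.945 / (10.654 × 18.282)
  = -176.945 / 194.7764 ≈ -0.9085

-0.9085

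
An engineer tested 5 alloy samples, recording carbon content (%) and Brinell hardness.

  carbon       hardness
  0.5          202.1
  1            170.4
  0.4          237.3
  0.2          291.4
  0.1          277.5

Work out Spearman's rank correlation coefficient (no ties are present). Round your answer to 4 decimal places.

-0.9000

Rank carbon: 4, 5, 3, 2, 1
Rank hardness: 2, 1, 3, 5, 4
d = rank(carbon) − rank(hardness): 2, 4, 0, -3, -3; Σd² = 38
ρ = 1 − 6Σd² / [n(n²−1)] = 1 − 6×38 / (5×24) = 1 − 228/120 ≈ -0.9000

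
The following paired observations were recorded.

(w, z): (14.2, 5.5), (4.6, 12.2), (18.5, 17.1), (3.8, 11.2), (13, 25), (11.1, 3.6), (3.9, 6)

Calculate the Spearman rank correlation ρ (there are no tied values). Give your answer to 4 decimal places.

Rank w: 6, 3, 7, 1, 5, 4, 2
Rank z: 2, 5, 6, 4, 7, 1, 3
d = rank(w) − rank(z): 4, -2, 1, -3, -2, 3, -1; Σd² = 44
ρ = 1 − 6Σd² / [n(n²−1)] = 1 − 6×44 / (7×48) = 1 − 264/336 ≈ 0.2143

0.2143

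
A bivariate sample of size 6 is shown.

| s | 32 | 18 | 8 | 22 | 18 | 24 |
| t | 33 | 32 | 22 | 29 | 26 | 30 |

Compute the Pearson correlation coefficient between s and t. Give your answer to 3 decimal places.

0.843

n = 6, Σs = 122, Σt = 172, Σs² = 2796, Σt² = 5014, Σst = 3634
nΣst − ΣsΣt = 21804 − 20984 = 820
nΣs² − (Σs)² = 16776 − 14884 = 1892; nΣt² − (Σt)² = 30084 − 29584 = 500
r = 820 / √(1892 × 500) = 820 / 972.6253 ≈ 0.843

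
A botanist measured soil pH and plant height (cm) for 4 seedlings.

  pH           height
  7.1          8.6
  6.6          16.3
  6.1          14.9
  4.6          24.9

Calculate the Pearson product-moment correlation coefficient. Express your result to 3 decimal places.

-0.947

n = 4, Σx = 24.4, Σy = 64.7, Σx² = 152.34, Σy² = 1181.67, Σxy = 374.07
nΣxy − ΣxΣy = 1496.28 − 1578.68 = -82.4
nΣx² − (Σx)² = 609.36 − 595.36 = 14; nΣy² − (Σy)² = 4726.68 − 4186.09 = 540.59
r = -82.4 / √(14 × 540.59) = -82.4 / 86.9957 ≈ -0.947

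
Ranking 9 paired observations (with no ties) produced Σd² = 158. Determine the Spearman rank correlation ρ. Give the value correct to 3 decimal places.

ρ = 1 − 6Σd² / [n(n²−1)] = 1 − 6×158 / (9×80)
  = 1 − 948/720 = 1 − 1.3167 ≈ -0.317

-0.317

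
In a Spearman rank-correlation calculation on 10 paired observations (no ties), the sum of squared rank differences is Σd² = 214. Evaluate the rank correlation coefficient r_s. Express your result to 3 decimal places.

-0.297

ρ = 1 − 6Σd² / [n(n²−1)] = 1 − 6×214 / (10×99)
  = 1 − 1284/990 = 1 − 1.2970 ≈ -0.297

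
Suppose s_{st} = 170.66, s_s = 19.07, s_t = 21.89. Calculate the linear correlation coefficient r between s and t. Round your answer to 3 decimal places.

r = Cov(s,t) / (s_s · s_t) = 170.66 / (19.07 × 21.89)
  = 170.66 / 417.4423 ≈ 0.409

0.409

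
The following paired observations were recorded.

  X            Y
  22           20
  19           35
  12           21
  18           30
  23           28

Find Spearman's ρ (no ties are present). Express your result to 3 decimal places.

Rank X: 4, 3, 1, 2, 5
Rank Y: 1, 5, 2, 4, 3
d = rank(X) − rank(Y): 3, -2, -1, -2, 2; Σd² = 22
ρ = 1 − 6Σd² / [n(n²−1)] = 1 − 6×22 / (5×24) = 1 − 132/120 ≈ -0.100

-0.100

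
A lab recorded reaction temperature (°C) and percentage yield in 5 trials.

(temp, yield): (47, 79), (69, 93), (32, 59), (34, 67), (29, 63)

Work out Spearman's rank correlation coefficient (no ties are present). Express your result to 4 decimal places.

Rank temp: 4, 5, 2, 3, 1
Rank yield: 4, 5, 1, 3, 2
d = rank(temp) − rank(yield): 0, 0, 1, 0, -1; Σd² = 2
ρ = 1 − 6Σd² / [n(n²−1)] = 1 − 6×2 / (5×24) = 1 − 12/120 ≈ 0.9000

0.9000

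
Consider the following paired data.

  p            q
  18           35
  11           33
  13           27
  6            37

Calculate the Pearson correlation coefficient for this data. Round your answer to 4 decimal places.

n = 4, Σp = 48, Σq = 132, Σp² = 650, Σq² = 4412, Σpq = 1566
nΣpq − ΣpΣq = 6264 − 6336 = -72
nΣp² − (Σp)² = 2600 − 2304 = 296; nΣq² − (Σq)² = 17648 − 17424 = 224
r = -72 / √(296 × 224) = -72 / 257.4956 ≈ -0.2796

-0.2796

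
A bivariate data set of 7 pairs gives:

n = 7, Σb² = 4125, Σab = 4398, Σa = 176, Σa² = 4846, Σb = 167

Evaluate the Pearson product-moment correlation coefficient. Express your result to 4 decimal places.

r = (nΣab − ΣaΣb) / √[(nΣa² − (Σa)²)(nΣb² − (Σb)²)]
Numerator: 7×4398 − 176×167 = 1394
Denominator: √[(33922 − 30976)(28875 − 27889)] = √[2946 × 986] = 1704.3345
r = 1394 / 1704.3345 ≈ 0.8179

0.8179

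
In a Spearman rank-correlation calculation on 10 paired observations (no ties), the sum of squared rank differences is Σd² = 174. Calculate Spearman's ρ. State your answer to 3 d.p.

-0.055

ρ = 1 − 6Σd² / [n(n²−1)] = 1 − 6×174 / (10×99)
  = 1 − 1044/990 = 1 − 1.0545 ≈ -0.055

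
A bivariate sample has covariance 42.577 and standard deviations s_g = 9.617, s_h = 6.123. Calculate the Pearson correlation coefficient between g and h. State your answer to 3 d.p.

r = Cov(g,h) / (s_g · s_h) = 42.577 / (9.617 × 6.123)
  = 42.577 / 58.8849 ≈ 0.723

0.723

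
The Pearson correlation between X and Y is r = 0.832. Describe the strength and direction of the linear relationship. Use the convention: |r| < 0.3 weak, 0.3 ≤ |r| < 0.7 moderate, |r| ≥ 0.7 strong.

r = 0.832 > 0 so the relationship is positive.
|r| = 0.832, which falls in the strong range.

strong positive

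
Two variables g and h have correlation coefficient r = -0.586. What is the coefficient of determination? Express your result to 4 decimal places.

r² = (-0.586)² = 0.3434

0.3434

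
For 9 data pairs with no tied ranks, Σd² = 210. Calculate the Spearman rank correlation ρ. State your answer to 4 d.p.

-0.7500

ρ = 1 − 6Σd² / [n(n²−1)] = 1 − 6×210 / (9×80)
  = 1 − 1260/720 = 1 − 1.75000 ≈ -0.7500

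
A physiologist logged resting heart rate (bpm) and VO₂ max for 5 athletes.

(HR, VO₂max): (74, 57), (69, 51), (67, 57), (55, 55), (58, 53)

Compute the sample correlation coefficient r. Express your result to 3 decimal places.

n = 5, Σx = 323, Σy = 273, Σx² = 21115, Σy² = 14933, Σxy = 17655
nΣxy − ΣxΣy = 88275 − 88179 = 96
nΣx² − (Σx)² = 105575 − 104329 = 1246; nΣy² − (Σy)² = 74665 − 74529 = 136
r = 96 / √(1246 × 136) = 96 / 411.6503 ≈ 0.233

0.233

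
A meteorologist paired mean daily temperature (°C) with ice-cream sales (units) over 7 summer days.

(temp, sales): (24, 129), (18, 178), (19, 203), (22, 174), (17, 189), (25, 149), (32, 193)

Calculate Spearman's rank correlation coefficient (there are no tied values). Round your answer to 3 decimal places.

Rank temp: 5, 2, 3, 4, 1, 6, 7
Rank sales: 1, 4, 7, 3, 5, 2, 6
d = rank(temp) − rank(sales): 4, -2, -4, 1, -4, 4, 1; Σd² = 70
ρ = 1 − 6Σd² / [n(n²−1)] = 1 − 6×70 / (7×48) = 1 − 420/336 ≈ -0.250

-0.250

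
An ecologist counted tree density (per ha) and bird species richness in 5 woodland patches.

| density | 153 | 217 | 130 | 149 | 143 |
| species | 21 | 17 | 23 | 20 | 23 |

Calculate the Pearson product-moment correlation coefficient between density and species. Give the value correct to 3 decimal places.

n = 5, Σx = 792, Σy = 104, Σx² = 130048, Σy² = 2188, Σxy = 16161
nΣxy − ΣxΣy = 80805 − 82368 = -1563
nΣx² − (Σx)² = 650240 − 627264 = 22976; nΣy² − (Σy)² = 10940 − 10816 = 124
r = -1563 / √(22976 × 124) = -1563 / 1687.9052 ≈ -0.926

-0.926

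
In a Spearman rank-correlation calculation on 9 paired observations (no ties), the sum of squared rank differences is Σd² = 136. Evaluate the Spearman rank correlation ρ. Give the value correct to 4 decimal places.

ρ = 1 − 6Σd² / [n(n²−1)] = 1 − 6×136 / (9×80)
  = 1 − 816/720 = 1 − 1.13333 ≈ -0.1333

-0.1333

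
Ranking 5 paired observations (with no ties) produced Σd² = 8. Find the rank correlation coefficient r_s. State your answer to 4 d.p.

0.6000

ρ = 1 − 6Σd² / [n(n²−1)] = 1 − 6×8 / (5×24)
  = 1 − 48/120 = 1 − 0.40000 ≈ 0.6000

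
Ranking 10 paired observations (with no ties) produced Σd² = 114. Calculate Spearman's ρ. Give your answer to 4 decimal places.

ρ = 1 − 6Σd² / [n(n²−1)] = 1 − 6×114 / (10×99)
  = 1 − 684/990 = 1 − 0.69091 ≈ 0.3091

0.3091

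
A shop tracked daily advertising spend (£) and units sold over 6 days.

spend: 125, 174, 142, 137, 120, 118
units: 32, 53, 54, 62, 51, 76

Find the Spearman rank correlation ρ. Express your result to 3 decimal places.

-0.143

Rank spend: 3, 6, 5, 4, 2, 1
Rank units: 1, 3, 4, 5, 2, 6
d = rank(spend) − rank(units): 2, 3, 1, -1, 0, -5; Σd² = 40
ρ = 1 − 6Σd² / [n(n²−1)] = 1 − 6×40 / (6×35) = 1 − 240/210 ≈ -0.143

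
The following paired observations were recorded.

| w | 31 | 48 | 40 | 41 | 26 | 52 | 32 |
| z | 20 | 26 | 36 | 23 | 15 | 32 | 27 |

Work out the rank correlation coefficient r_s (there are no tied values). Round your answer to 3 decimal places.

0.607

Rank w: 2, 6, 4, 5, 1, 7, 3
Rank z: 2, 4, 7, 3, 1, 6, 5
d = rank(w) − rank(z): 0, 2, -3, 2, 0, 1, -2; Σd² = 22
ρ = 1 − 6Σd² / [n(n²−1)] = 1 − 6×22 / (7×48) = 1 − 132/336 ≈ 0.607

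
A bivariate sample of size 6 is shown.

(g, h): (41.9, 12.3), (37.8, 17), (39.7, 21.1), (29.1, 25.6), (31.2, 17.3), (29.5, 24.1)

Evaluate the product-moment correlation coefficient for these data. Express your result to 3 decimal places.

-0.732

n = 6, Σg = 209.2, Σh = 117.4, Σg² = 7451.04, Σh² = 2420.96, Σgh = 3991.31
nΣgh − ΣgΣh = 23947.86 − 24560.08 = -612.22
nΣg² − (Σg)² = 44706.24 − 43764.64 = 941.6; nΣh² − (Σh)² = 14525.76 − 13782.76 = 743
r = -612.22 / √(941.6 × 743) = -612.22 / 836.4262 ≈ -0.732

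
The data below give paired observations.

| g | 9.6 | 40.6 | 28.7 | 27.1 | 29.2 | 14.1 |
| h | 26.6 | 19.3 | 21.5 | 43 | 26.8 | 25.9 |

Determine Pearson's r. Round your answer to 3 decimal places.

-0.191

n = 6, Σg = 149.3, Σh = 163.1, Σg² = 4350.07, Σh² = 4780.35, Σgh = 3969.04
nΣgh − ΣgΣh = 23814.24 − 24350.83 = -536.59
nΣg² − (Σg)² = 26100.42 − 22290.49 = 3809.93; nΣh² − (Σh)² = 28682.1 − 26601.61 = 2080.49
r = -536.59 / √(3809.93 × 2080.49) = -536.59 / 2815.4078 ≈ -0.191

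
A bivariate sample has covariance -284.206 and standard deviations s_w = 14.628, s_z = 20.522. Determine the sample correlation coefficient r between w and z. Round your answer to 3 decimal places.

r = Cov(w,z) / (s_w · s_z) = -284.206 / (14.628 × 20.522)
  = -284.206 / 300.1958 ≈ -0.947

-0.947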